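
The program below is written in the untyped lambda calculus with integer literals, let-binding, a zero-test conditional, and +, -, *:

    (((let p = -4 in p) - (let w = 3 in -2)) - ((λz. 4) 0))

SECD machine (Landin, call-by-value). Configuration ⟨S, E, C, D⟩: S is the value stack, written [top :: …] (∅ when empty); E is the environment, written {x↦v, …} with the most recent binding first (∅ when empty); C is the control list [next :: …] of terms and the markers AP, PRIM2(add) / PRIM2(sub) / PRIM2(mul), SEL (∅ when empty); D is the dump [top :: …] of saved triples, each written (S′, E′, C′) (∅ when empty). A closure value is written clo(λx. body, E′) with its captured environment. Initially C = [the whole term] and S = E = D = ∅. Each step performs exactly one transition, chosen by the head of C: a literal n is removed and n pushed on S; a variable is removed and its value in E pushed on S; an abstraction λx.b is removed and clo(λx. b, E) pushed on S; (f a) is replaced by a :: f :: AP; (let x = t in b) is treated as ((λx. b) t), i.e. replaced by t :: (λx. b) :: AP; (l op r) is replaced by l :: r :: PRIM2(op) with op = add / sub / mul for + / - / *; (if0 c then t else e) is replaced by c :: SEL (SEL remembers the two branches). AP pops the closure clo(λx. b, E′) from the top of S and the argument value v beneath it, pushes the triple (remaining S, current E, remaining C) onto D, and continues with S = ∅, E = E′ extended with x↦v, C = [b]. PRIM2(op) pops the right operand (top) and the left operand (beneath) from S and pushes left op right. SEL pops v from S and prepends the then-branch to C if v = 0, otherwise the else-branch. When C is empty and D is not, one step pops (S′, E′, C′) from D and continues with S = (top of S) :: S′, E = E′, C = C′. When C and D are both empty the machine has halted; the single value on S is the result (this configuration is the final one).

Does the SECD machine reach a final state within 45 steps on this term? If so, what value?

Answer: -6

Execution trace:
t=0: [S=∅ | E=∅ | C=[(((let p = -4 in p) - (let w = 3 in -2)) - ((λz. 4) 0))] | D=∅]
t=1: [S=∅ | E=∅ | C=[((let p = -4 in p) - (let w = 3 in -2)) :: ((λz. 4) 0) :: PRIM2(sub)] | D=∅]
t=2: [S=∅ | E=∅ | C=[(let p = -4 in p) :: (let w = 3 in -2) :: PRIM2(sub) :: ((λz. 4) 0) :: PRIM2(sub)] | D=∅]
t=3: [S=∅ | E=∅ | C=[-4 :: (λp. p) :: AP :: (let w = 3 in -2) :: PRIM2(sub) :: ((λz. 4) 0) :: PRIM2(sub)] | D=∅]
t=4: [S=[-4] | E=∅ | C=[(λp. p) :: AP :: (let w = 3 in -2) :: PRIM2(sub) :: ((λz. 4) 0) :: PRIM2(sub)] | D=∅]
t=5: [S=[clo(λp. p, ∅) :: -4] | E=∅ | C=[AP :: (let w = 3 in -2) :: PRIM2(sub) :: ((λz. 4) 0) :: PRIM2(sub)] | D=∅]
t=6: [S=∅ | E={p↦-4} | C=[p] | D=[(∅, ∅, [(let w = 3 in -2) :: PRIM2(sub) :: ((λz. 4) 0) :: PRIM2(sub)])]]
t=7: [S=[-4] | E={p↦-4} | C=∅ | D=[(∅, ∅, [(let w = 3 in -2) :: PRIM2(sub) :: ((λz. 4) 0) :: PRIM2(sub)])]]
t=8: [S=[-4] | E=∅ | C=[(let w = 3 in -2) :: PRIM2(sub) :: ((λz. 4) 0) :: PRIM2(sub)] | D=∅]
t=9: [S=[-4] | E=∅ | C=[3 :: (λw. -2) :: AP :: PRIM2(sub) :: ((λz. 4) 0) :: PRIM2(sub)] | D=∅]
t=10: [S=[3 :: -4] | E=∅ | C=[(λw. -2) :: AP :: PRIM2(sub) :: ((λz. 4) 0) :: PRIM2(sub)] | D=∅]
t=11: [S=[clo(λw. -2, ∅) :: 3 :: -4] | E=∅ | C=[AP :: PRIM2(sub) :: ((λz. 4) 0) :: PRIM2(sub)] | D=∅]
t=12: [S=∅ | E={w↦3} | C=[-2] | D=[([-4], ∅, [PRIM2(sub) :: ((λz. 4) 0) :: PRIM2(sub)])]]
t=13: [S=[-2] | E={w↦3} | C=∅ | D=[([-4], ∅, [PRIM2(sub) :: ((λz. 4) 0) :: PRIM2(sub)])]]
t=14: [S=[-2 :: -4] | E=∅ | C=[PRIM2(sub) :: ((λz. 4) 0) :: PRIM2(sub)] | D=∅]
t=15: [S=[-2] | E=∅ | C=[((λz. 4) 0) :: PRIM2(sub)] | D=∅]
t=16: [S=[-2] | E=∅ | C=[0 :: (λz. 4) :: AP :: PRIM2(sub)] | D=∅]
t=17: [S=[0 :: -2] | E=∅ | C=[(λz. 4) :: AP :: PRIM2(sub)] | D=∅]
t=18: [S=[clo(λz. 4, ∅) :: 0 :: -2] | E=∅ | C=[AP :: PRIM2(sub)] | D=∅]
t=19: [S=∅ | E={z↦0} | C=[4] | D=[([-2], ∅, [PRIM2(sub)])]]
t=20: [S=[4] | E={z↦0} | C=∅ | D=[([-2], ∅, [PRIM2(sub)])]]
t=21: [S=[4 :: -2] | E=∅ | C=[PRIM2(sub)] | D=∅]
t=22: [S=[-6] | E=∅ | C=∅ | D=∅]
→ final value -6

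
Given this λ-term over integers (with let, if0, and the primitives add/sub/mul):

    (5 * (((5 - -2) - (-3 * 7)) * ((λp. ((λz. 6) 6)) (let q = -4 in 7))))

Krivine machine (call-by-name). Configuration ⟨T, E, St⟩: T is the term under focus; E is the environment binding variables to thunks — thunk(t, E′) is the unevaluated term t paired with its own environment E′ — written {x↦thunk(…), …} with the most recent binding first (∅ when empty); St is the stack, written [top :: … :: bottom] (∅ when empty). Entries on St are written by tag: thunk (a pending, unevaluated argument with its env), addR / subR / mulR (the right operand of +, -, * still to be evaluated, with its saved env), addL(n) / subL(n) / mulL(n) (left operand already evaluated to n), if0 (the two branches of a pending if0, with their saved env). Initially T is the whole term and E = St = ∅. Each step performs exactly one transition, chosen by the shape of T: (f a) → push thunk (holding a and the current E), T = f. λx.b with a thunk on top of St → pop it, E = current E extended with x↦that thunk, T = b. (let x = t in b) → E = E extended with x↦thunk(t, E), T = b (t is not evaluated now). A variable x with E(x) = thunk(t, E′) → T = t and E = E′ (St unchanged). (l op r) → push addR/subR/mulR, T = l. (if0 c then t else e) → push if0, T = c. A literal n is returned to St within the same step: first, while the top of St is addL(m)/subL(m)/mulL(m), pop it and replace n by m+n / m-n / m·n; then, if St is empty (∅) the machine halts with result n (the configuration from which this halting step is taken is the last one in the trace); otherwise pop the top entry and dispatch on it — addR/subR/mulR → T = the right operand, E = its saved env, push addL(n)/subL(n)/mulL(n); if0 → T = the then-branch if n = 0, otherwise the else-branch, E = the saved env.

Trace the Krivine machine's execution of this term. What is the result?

Answer: 840

Execution trace:
[0] ⟨T=(5 * (((5 - -2) - (-3 * 7)) * ((λp. ((λz. 6) 6)) (let q = -4 in 7)))); E=∅; St=∅⟩
[1] ⟨T=5; E=∅; St=[mulR]⟩
[2] ⟨T=(((5 - -2) - (-3 * 7)) * ((λp. ((λz. 6) 6)) (let q = -4 in 7))); E=∅; St=[mulL(5)]⟩
[3] ⟨T=((5 - -2) - (-3 * 7)); E=∅; St=[mulR :: mulL(5)]⟩
[4] ⟨T=(5 - -2); E=∅; St=[subR :: mulR :: mulL(5)]⟩
[5] ⟨T=5; E=∅; St=[subR :: subR :: mulR :: mulL(5)]⟩
[6] ⟨T=-2; E=∅; St=[subL(5) :: subR :: mulR :: mulL(5)]⟩
[7] ⟨T=(-3 * 7); E=∅; St=[subL(7) :: mulR :: mulL(5)]⟩
[8] ⟨T=-3; E=∅; St=[mulR :: subL(7) :: mulR :: mulL(5)]⟩
[9] ⟨T=7; E=∅; St=[mulL(-3) :: subL(7) :: mulR :: mulL(5)]⟩
[10] ⟨T=((λp. ((λz. 6) 6)) (let q = -4 in 7)); E=∅; St=[mulL(28) :: mulL(5)]⟩
[11] ⟨T=(λp. ((λz. 6) 6)); E=∅; St=[thunk :: mulL(28) :: mulL(5)]⟩
[12] ⟨T=((λz. 6) 6); E={p↦thunk((let q = -4 in 7), ∅)}; St=[mulL(28) :: mulL(5)]⟩
[13] ⟨T=(λz. 6); E={p↦thunk((let q = -4 in 7), ∅)}; St=[thunk :: mulL(28) :: mulL(5)]⟩
[14] ⟨T=6; E={z↦thunk(6, {p↦thunk((let q = -4 in 7), ∅)}), p↦thunk((let q = -4 in 7), ∅)}; St=[mulL(28) :: mulL(5)]⟩
→ final value 840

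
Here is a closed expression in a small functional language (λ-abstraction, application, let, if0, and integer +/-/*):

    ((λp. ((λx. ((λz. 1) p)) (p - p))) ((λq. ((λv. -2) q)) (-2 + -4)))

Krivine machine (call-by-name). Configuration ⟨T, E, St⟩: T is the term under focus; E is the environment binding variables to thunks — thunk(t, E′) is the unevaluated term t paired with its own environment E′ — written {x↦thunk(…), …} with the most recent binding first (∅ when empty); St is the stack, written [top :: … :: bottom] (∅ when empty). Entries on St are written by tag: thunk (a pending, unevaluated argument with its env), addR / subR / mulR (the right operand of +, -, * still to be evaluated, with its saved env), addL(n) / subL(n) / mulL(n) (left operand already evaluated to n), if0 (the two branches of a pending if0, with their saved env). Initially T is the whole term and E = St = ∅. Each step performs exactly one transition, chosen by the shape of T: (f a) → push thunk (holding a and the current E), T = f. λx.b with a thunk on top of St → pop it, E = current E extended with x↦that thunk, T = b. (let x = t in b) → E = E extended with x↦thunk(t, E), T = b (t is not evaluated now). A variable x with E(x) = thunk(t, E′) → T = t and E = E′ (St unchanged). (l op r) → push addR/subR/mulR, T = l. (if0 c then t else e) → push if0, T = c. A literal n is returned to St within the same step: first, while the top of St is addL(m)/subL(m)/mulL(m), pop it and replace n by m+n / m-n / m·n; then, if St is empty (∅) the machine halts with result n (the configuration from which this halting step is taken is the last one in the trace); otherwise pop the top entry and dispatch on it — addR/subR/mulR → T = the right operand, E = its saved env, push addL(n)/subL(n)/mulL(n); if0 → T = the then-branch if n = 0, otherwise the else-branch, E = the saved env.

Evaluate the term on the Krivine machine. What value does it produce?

[0] ⟨T=((λp. ((λx. ((λz. 1) p)) (p - p))) ((λq. ((λv. -2) q)) (-2 + -4))); E=∅; St=∅⟩
[1] ⟨T=(λp. ((λx. ((λz. 1) p)) (p - p))); E=∅; St=[thunk]⟩
[2] ⟨T=((λx. ((λz. 1) p)) (p - p)); E={p↦thunk(((λq. ((λv. -2) q)) (-2 + -4)), ∅)}; St=∅⟩
[3] ⟨T=(λx. ((λz. 1) p)); E={p↦thunk(((λq. ((λv. -2) q)) (-2 + -4)), ∅)}; St=[thunk]⟩
[4] ⟨T=((λz. 1) p); E={x↦thunk((p - p), {p↦thunk(((λq. ((λv. -2) q)) (-2 + -4)), ∅)}), p↦thunk(((λq. ((λv. -2) q)) (-2 + -4)), ∅)}; St=∅⟩
[5] ⟨T=(λz. 1); E={x↦thunk((p - p), {p↦thunk(((λq. ((λv. -2) q)) (-2 + -4)), ∅)}), p↦thunk(((λq. ((λv. -2) q)) (-2 + -4)), ∅)}; St=[thunk]⟩
[6] ⟨T=1; E={z↦thunk(p, {x↦thunk((p - p), {p↦thunk(((λq. ((λv. -2) q)) (-2 + -4)), ∅)}), p↦thunk(((λq. ((λv. -2) q)) (-2 + -4)), ∅)}), x↦thunk((p - p), {p↦thunk(((λq. ((λv. -2) q)) (-2 + -4)), ∅)}), p↦thunk(((λq. ((λv. -2) q)) (-2 + -4)), ∅)}; St=∅⟩
→ final value 1

Answer: 1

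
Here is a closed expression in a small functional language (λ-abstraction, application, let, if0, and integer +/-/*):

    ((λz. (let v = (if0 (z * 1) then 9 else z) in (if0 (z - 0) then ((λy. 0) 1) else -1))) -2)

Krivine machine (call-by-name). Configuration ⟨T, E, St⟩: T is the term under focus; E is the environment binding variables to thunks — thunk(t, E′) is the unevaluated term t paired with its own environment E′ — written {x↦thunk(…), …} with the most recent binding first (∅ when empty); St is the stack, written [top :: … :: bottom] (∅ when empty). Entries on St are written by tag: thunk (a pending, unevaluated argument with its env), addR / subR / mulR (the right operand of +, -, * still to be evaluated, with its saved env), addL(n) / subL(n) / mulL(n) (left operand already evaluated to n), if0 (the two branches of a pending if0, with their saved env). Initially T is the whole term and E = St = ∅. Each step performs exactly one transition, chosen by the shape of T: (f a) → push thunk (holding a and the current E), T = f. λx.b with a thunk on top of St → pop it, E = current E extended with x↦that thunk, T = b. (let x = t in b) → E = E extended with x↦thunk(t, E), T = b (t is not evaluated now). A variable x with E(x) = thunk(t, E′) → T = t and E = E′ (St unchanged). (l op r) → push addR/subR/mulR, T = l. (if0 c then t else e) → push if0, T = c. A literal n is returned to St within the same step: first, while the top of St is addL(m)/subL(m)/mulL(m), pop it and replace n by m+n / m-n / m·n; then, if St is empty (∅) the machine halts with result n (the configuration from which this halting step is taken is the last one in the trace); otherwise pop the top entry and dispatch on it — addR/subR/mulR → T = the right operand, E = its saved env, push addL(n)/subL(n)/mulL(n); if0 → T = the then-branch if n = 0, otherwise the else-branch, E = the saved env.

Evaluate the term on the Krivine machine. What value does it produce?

[0] <T=((λz. (let v = (if0 (z * 1) then 9 else z) in (if0 (z - 0) then ((λy. 0) 1) else -1))) -2), E=∅, St=∅>
[1] <T=(λz. (let v = (if0 (z * 1) then 9 else z) in (if0 (z - 0) then ((λy. 0) 1) else -1))), E=∅, St=[thunk]>
[2] <T=(let v = (if0 (z * 1) then 9 else z) in (if0 (z - 0) then ((λy. 0) 1) else -1)), E={z↦thunk(-2, ∅)}, St=∅>
[3] <T=(if0 (z - 0) then ((λy. 0) 1) else -1), E={v↦thunk((if0 (z * 1) then 9 else z), {z↦thunk(-2, ∅)}), z↦thunk(-2, ∅)}, St=∅>
[4] <T=(z - 0), E={v↦thunk((if0 (z * 1) then 9 else z), {z↦thunk(-2, ∅)}), z↦thunk(-2, ∅)}, St=[if0]>
[5] <T=z, E={v↦thunk((if0 (z * 1) then 9 else z), {z↦thunk(-2, ∅)}), z↦thunk(-2, ∅)}, St=[subR :: if0]>
[6] <T=-2, E=∅, St=[subR :: if0]>
[7] <T=0, E={v↦thunk((if0 (z * 1) then 9 else z), {z↦thunk(-2, ∅)}), z↦thunk(-2, ∅)}, St=[subL(-2) :: if0]>
[8] <T=-1, E={v↦thunk((if0 (z * 1) then 9 else z), {z↦thunk(-2, ∅)}), z↦thunk(-2, ∅)}, St=∅>
→ final value -1

Answer: -1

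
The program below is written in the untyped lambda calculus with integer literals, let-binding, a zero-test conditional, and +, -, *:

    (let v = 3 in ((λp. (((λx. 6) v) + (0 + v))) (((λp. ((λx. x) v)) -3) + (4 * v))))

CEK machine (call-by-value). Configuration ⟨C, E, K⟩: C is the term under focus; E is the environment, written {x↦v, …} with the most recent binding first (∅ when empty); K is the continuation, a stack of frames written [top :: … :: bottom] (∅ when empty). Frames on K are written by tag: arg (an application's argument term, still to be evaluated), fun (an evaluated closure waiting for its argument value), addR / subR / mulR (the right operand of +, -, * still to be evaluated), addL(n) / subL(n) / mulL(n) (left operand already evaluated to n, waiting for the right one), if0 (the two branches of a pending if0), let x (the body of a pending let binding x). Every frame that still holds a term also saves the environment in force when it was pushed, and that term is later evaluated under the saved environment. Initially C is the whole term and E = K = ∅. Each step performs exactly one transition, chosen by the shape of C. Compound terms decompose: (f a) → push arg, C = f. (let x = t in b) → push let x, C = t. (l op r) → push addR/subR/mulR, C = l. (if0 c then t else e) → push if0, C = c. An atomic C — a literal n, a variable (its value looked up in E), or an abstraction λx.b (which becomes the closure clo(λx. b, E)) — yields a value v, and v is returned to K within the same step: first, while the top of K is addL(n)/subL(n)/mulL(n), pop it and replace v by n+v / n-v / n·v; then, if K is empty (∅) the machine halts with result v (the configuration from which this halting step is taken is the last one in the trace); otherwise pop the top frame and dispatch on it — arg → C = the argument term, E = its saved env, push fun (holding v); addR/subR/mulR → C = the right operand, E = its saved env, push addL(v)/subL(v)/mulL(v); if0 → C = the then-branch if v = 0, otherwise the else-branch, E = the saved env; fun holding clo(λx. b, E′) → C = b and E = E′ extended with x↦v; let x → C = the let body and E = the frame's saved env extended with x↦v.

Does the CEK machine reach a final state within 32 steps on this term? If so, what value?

[0] [C=(let v = 3 in ((λp. (((λx. 6) v) + (0 + v))) (((λp. ((λx. x) v)) -3) + (4 * v)))) | E=∅ | K=∅]
[1] [C=3 | E=∅ | K=[let v]]
[2] [C=((λp. (((λx. 6) v) + (0 + v))) (((λp. ((λx. x) v)) -3) + (4 * v))) | E={v↦3} | K=∅]
[3] [C=(λp. (((λx. 6) v) + (0 + v))) | E={v↦3} | K=[arg]]
[4] [C=(((λp. ((λx. x) v)) -3) + (4 * v)) | E={v↦3} | K=[fun]]
[5] [C=((λp. ((λx. x) v)) -3) | E={v↦3} | K=[addR :: fun]]
[6] [C=(λp. ((λx. x) v)) | E={v↦3} | K=[arg :: addR :: fun]]
[7] [C=-3 | E={v↦3} | K=[fun :: addR :: fun]]
[8] [C=((λx. x) v) | E={p↦-3, v↦3} | K=[addR :: fun]]
[9] [C=(λx. x) | E={p↦-3, v↦3} | K=[arg :: addR :: fun]]
[10] [C=v | E={p↦-3, v↦3} | K=[fun :: addR :: fun]]
[11] [C=x | E={x↦3, p↦-3, v↦3} | K=[addR :: fun]]
[12] [C=(4 * v) | E={v↦3} | K=[addL(3) :: fun]]
[13] [C=4 | E={v↦3} | K=[mulR :: addL(3) :: fun]]
[14] [C=v | E={v↦3} | K=[mulL(4) :: addL(3) :: fun]]
[15] [C=(((λx. 6) v) + (0 + v)) | E={p↦15, v↦3} | K=∅]
[16] [C=((λx. 6) v) | E={p↦15, v↦3} | K=[addR]]
[17] [C=(λx. 6) | E={p↦15, v↦3} | K=[arg :: addR]]
[18] [C=v | E={p↦15, v↦3} | K=[fun :: addR]]
[19] [C=6 | E={x↦3, p↦15, v↦3} | K=[addR]]
[20] [C=(0 + v) | E={p↦15, v↦3} | K=[addL(6)]]
[21] [C=0 | E={p↦15, v↦3} | K=[addR :: addL(6)]]
[22] [C=v | E={p↦15, v↦3} | K=[addL(0) :: addL(6)]]
→ final value 9

Answer: 9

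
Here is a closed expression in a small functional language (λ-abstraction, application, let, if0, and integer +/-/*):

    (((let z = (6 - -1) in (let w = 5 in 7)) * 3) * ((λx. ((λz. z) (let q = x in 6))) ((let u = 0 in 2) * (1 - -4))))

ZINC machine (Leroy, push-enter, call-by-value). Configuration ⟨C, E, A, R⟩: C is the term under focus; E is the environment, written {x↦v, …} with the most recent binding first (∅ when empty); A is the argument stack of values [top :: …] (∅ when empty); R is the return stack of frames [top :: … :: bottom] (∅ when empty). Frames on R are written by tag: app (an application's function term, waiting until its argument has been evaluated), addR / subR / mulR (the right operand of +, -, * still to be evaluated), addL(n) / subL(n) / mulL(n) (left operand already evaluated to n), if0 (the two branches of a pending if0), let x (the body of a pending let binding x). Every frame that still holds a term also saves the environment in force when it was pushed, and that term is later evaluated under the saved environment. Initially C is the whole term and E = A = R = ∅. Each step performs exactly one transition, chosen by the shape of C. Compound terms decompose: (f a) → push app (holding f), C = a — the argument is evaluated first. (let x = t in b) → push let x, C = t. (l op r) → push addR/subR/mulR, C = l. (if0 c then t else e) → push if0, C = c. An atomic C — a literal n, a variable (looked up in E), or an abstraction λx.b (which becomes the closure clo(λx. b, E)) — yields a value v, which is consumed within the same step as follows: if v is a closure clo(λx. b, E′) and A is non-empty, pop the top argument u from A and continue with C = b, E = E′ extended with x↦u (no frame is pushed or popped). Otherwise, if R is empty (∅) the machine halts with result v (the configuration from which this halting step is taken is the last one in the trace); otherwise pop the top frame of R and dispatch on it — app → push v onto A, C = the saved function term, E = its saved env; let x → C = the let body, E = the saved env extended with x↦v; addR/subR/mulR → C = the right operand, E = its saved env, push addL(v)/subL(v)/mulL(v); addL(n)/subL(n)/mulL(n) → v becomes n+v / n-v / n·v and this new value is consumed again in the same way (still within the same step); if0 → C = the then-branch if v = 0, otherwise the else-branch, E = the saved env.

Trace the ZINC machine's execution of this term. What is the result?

t=0: <C=(((let z = (6 - -1) in (let w = 5 in 7)) * 3) * ((λx. ((λz. z) (let q = x in 6))) ((let u = 0 in 2) * (1 - -4)))), E=∅, A=∅, R=∅>
t=1: <C=((let z = (6 - -1) in (let w = 5 in 7)) * 3), E=∅, A=∅, R=[mulR]>
t=2: <C=(let z = (6 - -1) in (let w = 5 in 7)), E=∅, A=∅, R=[mulR :: mulR]>
t=3: <C=(6 - -1), E=∅, A=∅, R=[let z :: mulR :: mulR]>
t=4: <C=6, E=∅, A=∅, R=[subR :: let z :: mulR :: mulR]>
t=5: <C=-1, E=∅, A=∅, R=[subL(6) :: let z :: mulR :: mulR]>
t=6: <C=(let w = 5 in 7), E={z↦7}, A=∅, R=[mulR :: mulR]>
t=7: <C=5, E={z↦7}, A=∅, R=[let w :: mulR :: mulR]>
t=8: <C=7, E={w↦5, z↦7}, A=∅, R=[mulR :: mulR]>
t=9: <C=3, E=∅, A=∅, R=[mulL(7) :: mulR]>
t=10: <C=((λx. ((λz. z) (let q = x in 6))) ((let u = 0 in 2) * (1 - -4))), E=∅, A=∅, R=[mulL(21)]>
t=11: <C=((let u = 0 in 2) * (1 - -4)), E=∅, A=∅, R=[app :: mulL(21)]>
t=12: <C=(let u = 0 in 2), E=∅, A=∅, R=[mulR :: app :: mulL(21)]>
t=13: <C=0, E=∅, A=∅, R=[let u :: mulR :: app :: mulL(21)]>
t=14: <C=2, E={u↦0}, A=∅, R=[mulR :: app :: mulL(21)]>
t=15: <C=(1 - -4), E=∅, A=∅, R=[mulL(2) :: app :: mulL(21)]>
t=16: <C=1, E=∅, A=∅, R=[subR :: mulL(2) :: app :: mulL(21)]>
t=17: <C=-4, E=∅, A=∅, R=[subL(1) :: mulL(2) :: app :: mulL(21)]>
t=18: <C=(λx. ((λz. z) (let q = x in 6))), E=∅, A=[10], R=[mulL(21)]>
t=19: <C=((λz. z) (let q = x in 6)), E={x↦10}, A=∅, R=[mulL(21)]>
t=20: <C=(let q = x in 6), E={x↦10}, A=∅, R=[app :: mulL(21)]>
t=21: <C=x, E={x↦10}, A=∅, R=[let q :: app :: mulL(21)]>
t=22: <C=6, E={q↦10, x↦10}, A=∅, R=[app :: mulL(21)]>
t=23: <C=(λz. z), E={x↦10}, A=[6], R=[mulL(21)]>
t=24: <C=z, E={z↦6, x↦10}, A=∅, R=[mulL(21)]>
→ final value 126

Answer: 126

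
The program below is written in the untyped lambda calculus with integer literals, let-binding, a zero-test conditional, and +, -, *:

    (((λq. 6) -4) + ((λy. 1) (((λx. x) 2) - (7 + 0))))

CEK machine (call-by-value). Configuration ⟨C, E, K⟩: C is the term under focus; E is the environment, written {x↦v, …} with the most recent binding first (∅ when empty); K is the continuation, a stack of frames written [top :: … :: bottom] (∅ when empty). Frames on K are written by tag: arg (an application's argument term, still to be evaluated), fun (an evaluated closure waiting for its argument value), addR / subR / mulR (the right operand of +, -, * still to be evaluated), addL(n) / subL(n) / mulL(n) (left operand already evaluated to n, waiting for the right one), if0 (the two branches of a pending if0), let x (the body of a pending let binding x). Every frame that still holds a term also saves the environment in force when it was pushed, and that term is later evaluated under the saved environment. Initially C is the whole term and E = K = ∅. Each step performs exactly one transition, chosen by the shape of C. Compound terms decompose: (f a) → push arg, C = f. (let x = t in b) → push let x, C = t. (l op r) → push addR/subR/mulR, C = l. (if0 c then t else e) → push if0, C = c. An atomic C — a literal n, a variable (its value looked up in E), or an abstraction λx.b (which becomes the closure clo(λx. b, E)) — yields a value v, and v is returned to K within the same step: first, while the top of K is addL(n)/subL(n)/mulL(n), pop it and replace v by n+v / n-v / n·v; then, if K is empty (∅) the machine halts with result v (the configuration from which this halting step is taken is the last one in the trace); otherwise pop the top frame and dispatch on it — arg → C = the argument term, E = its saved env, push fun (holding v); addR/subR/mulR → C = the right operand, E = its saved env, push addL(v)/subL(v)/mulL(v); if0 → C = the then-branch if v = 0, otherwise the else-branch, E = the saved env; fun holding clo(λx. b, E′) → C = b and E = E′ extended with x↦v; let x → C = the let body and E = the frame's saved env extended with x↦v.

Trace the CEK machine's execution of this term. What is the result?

step 0: [C=(((λq. 6) -4) + ((λy. 1) (((λx. x) 2) - (7 + 0)))) | E=∅ | K=∅]
step 1: [C=((λq. 6) -4) | E=∅ | K=[addR]]
step 2: [C=(λq. 6) | E=∅ | K=[arg :: addR]]
step 3: [C=-4 | E=∅ | K=[fun :: addR]]
step 4: [C=6 | E={q↦-4} | K=[addR]]
step 5: [C=((λy. 1) (((λx. x) 2) - (7 + 0))) | E=∅ | K=[addL(6)]]
step 6: [C=(λy. 1) | E=∅ | K=[arg :: addL(6)]]
step 7: [C=(((λx. x) 2) - (7 + 0)) | E=∅ | K=[fun :: addL(6)]]
step 8: [C=((λx. x) 2) | E=∅ | K=[subR :: fun :: addL(6)]]
step 9: [C=(λx. x) | E=∅ | K=[arg :: subR :: fun :: addL(6)]]
step 10: [C=2 | E=∅ | K=[fun :: subR :: fun :: addL(6)]]
step 11: [C=x | E={x↦2} | K=[subR :: fun :: addL(6)]]
step 12: [C=(7 + 0) | E=∅ | K=[subL(2) :: fun :: addL(6)]]
step 13: [C=7 | E=∅ | K=[addR :: subL(2) :: fun :: addL(6)]]
step 14: [C=0 | E=∅ | K=[addL(7) :: subL(2) :: fun :: addL(6)]]
step 15: [C=1 | E={y↦-5} | K=[addL(6)]]
→ final value 7

Answer: 7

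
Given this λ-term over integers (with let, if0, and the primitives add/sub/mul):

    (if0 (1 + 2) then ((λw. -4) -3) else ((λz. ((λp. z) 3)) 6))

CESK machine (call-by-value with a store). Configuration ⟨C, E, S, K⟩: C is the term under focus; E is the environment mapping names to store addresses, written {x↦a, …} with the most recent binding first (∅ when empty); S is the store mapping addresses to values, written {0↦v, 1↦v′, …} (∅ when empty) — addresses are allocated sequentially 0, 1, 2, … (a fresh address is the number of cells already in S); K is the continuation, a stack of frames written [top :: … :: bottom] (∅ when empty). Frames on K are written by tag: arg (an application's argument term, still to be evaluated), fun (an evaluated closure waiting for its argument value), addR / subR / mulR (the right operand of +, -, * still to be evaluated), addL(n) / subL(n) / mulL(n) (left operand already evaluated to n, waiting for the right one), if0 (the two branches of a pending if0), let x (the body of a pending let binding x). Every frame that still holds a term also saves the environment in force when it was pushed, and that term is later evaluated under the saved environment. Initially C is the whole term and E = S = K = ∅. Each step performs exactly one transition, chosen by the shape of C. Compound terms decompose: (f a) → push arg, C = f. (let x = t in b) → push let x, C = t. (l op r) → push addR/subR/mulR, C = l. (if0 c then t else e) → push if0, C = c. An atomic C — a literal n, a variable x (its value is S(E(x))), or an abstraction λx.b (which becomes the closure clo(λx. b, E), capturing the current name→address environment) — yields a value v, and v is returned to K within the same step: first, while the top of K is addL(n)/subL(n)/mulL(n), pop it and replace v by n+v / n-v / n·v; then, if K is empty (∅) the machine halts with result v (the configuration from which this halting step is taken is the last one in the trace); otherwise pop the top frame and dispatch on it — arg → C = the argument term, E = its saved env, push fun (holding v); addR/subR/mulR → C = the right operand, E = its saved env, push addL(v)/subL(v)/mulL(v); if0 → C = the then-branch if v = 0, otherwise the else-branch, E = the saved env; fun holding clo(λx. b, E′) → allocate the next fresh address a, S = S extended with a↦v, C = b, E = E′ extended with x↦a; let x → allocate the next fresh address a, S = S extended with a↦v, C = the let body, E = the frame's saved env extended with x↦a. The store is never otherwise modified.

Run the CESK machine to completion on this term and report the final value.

step 0: ⟨C=(if0 (1 + 2) then ((λw. -4) -3) else ((λz. ((λp. z) 3)) 6)); E=∅; S=∅; K=∅⟩
step 1: ⟨C=(1 + 2); E=∅; S=∅; K=[if0]⟩
step 2: ⟨C=1; E=∅; S=∅; K=[addR :: if0]⟩
step 3: ⟨C=2; E=∅; S=∅; K=[addL(1) :: if0]⟩
step 4: ⟨C=((λz. ((λp. z) 3)) 6); E=∅; S=∅; K=∅⟩
step 5: ⟨C=(λz. ((λp. z) 3)); E=∅; S=∅; K=[arg]⟩
step 6: ⟨C=6; E=∅; S=∅; K=[fun]⟩
step 7: ⟨C=((λp. z) 3); E={z↦0}; S={0↦6}; K=∅⟩
step 8: ⟨C=(λp. z); E={z↦0}; S={0↦6}; K=[arg]⟩
step 9: ⟨C=3; E={z↦0}; S={0↦6}; K=[fun]⟩
step 10: ⟨C=z; E={p↦1, z↦0}; S={0↦6, 1↦3}; K=∅⟩
→ final value 6

Answer: 6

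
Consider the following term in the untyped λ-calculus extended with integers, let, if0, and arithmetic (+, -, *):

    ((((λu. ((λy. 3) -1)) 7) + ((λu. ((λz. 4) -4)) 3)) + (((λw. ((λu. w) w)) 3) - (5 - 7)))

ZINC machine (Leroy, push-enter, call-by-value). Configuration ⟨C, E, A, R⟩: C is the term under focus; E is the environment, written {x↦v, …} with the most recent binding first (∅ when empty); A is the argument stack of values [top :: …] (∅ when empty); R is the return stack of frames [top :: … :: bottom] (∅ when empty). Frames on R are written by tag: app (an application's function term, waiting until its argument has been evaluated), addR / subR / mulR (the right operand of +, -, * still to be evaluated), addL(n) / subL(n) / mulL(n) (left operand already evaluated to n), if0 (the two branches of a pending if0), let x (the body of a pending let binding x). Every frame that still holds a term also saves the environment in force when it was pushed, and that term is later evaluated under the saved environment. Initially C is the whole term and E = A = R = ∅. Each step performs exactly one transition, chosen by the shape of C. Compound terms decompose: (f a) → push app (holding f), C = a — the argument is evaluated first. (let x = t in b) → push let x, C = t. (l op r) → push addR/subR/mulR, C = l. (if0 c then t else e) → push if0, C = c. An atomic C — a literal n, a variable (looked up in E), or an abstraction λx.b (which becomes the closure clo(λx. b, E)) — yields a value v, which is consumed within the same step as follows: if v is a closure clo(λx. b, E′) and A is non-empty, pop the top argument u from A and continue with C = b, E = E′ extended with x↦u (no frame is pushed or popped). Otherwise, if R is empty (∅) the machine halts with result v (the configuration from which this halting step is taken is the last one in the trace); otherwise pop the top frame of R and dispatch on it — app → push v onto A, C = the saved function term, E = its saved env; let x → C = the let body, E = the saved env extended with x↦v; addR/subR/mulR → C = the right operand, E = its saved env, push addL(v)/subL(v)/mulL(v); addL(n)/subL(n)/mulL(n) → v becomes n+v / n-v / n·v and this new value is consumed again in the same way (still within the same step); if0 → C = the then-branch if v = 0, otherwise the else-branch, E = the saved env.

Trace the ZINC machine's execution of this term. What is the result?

Answer: 12

Execution trace:
[0] ⟨C=((((λu. ((λy. 3) -1)) 7) + ((λu. ((λz. 4) -4)) 3)) + (((λw. ((λu. w) w)) 3) - (5 - 7))); E=∅; A=∅; R=∅⟩
[1] ⟨C=(((λu. ((λy. 3) -1)) 7) + ((λu. ((λz. 4) -4)) 3)); E=∅; A=∅; R=[addR]⟩
[2] ⟨C=((λu. ((λy. 3) -1)) 7); E=∅; A=∅; R=[addR :: addR]⟩
[3] ⟨C=7; E=∅; A=∅; R=[app :: addR :: addR]⟩
[4] ⟨C=(λu. ((λy. 3) -1)); E=∅; A=[7]; R=[addR :: addR]⟩
[5] ⟨C=((λy. 3) -1); E={u↦7}; A=∅; R=[addR :: addR]⟩
[6] ⟨C=-1; E={u↦7}; A=∅; R=[app :: addR :: addR]⟩
[7] ⟨C=(λy. 3); E={u↦7}; A=[-1]; R=[addR :: addR]⟩
[8] ⟨C=3; E={y↦-1, u↦7}; A=∅; R=[addR :: addR]⟩
[9] ⟨C=((λu. ((λz. 4) -4)) 3); E=∅; A=∅; R=[addL(3) :: addR]⟩
[10] ⟨C=3; E=∅; A=∅; R=[app :: addL(3) :: addR]⟩
[11] ⟨C=(λu. ((λz. 4) -4)); E=∅; A=[3]; R=[addL(3) :: addR]⟩
[12] ⟨C=((λz. 4) -4); E={u↦3}; A=∅; R=[addL(3) :: addR]⟩
[13] ⟨C=-4; E={u↦3}; A=∅; R=[app :: addL(3) :: addR]⟩
[14] ⟨C=(λz. 4); E={u↦3}; A=[-4]; R=[addL(3) :: addR]⟩
[15] ⟨C=4; E={z↦-4, u↦3}; A=∅; R=[addL(3) :: addR]⟩
[16] ⟨C=(((λw. ((λu. w) w)) 3) - (5 - 7)); E=∅; A=∅; R=[addL(7)]⟩
[17] ⟨C=((λw. ((λu. w) w)) 3); E=∅; A=∅; R=[subR :: addL(7)]⟩
[18] ⟨C=3; E=∅; A=∅; R=[app :: subR :: addL(7)]⟩
[19] ⟨C=(λw. ((λu. w) w)); E=∅; A=[3]; R=[subR :: addL(7)]⟩
[20] ⟨C=((λu. w) w); E={w↦3}; A=∅; R=[subR :: addL(7)]⟩
[21] ⟨C=w; E={w↦3}; A=∅; R=[app :: subR :: addL(7)]⟩
[22] ⟨C=(λu. w); E={w↦3}; A=[3]; R=[subR :: addL(7)]⟩
[23] ⟨C=w; E={u↦3, w↦3}; A=∅; R=[subR :: addL(7)]⟩
[24] ⟨C=(5 - 7); E=∅; A=∅; R=[subL(3) :: addL(7)]⟩
[25] ⟨C=5; E=∅; A=∅; R=[subR :: subL(3) :: addL(7)]⟩
[26] ⟨C=7; E=∅; A=∅; R=[subL(5) :: subL(3) :: addL(7)]⟩
→ final value 12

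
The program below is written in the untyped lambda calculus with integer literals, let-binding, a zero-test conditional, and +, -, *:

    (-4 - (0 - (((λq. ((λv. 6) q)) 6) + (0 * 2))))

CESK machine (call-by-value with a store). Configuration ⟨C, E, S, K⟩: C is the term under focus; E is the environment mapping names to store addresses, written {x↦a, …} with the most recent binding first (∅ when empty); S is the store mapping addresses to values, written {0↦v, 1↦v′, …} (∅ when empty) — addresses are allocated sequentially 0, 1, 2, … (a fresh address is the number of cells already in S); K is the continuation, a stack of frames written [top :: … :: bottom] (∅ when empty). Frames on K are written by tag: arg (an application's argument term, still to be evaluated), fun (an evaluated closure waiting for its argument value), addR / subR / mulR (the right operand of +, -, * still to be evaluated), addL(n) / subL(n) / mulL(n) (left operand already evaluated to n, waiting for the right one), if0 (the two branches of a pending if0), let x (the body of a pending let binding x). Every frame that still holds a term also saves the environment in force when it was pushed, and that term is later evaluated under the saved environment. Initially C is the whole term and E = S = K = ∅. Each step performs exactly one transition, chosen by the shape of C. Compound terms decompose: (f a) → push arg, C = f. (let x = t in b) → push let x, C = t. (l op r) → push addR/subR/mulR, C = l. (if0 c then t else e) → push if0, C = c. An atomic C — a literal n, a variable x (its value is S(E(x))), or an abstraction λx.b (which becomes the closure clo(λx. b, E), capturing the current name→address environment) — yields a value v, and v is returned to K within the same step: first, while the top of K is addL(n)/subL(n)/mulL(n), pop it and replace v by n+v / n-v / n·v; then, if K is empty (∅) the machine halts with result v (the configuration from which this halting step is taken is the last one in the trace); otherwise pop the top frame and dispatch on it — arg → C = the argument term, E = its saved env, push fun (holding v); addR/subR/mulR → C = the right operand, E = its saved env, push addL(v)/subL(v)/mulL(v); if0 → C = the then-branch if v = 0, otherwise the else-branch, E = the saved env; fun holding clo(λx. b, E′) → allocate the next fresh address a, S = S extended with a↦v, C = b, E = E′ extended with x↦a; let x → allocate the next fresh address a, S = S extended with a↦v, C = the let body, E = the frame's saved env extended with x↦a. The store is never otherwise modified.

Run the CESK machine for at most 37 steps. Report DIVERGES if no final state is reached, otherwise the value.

Answer: 2

Machine steps:
step 0: <C=(-4 - (0 - (((λq. ((λv. 6) q)) 6) + (0 * 2)))), E=∅, S=∅, K=∅>
step 1: <C=-4, E=∅, S=∅, K=[subR]>
step 2: <C=(0 - (((λq. ((λv. 6) q)) 6) + (0 * 2))), E=∅, S=∅, K=[subL(-4)]>
step 3: <C=0, E=∅, S=∅, K=[subR :: subL(-4)]>
step 4: <C=(((λq. ((λv. 6) q)) 6) + (0 * 2)), E=∅, S=∅, K=[subL(0) :: subL(-4)]>
step 5: <C=((λq. ((λv. 6) q)) 6), E=∅, S=∅, K=[addR :: subL(0) :: subL(-4)]>
step 6: <C=(λq. ((λv. 6) q)), E=∅, S=∅, K=[arg :: addR :: subL(0) :: subL(-4)]>
step 7: <C=6, E=∅, S=∅, K=[fun :: addR :: subL(0) :: subL(-4)]>
step 8: <C=((λv. 6) q), E={q↦0}, S={0↦6}, K=[addR :: subL(0) :: subL(-4)]>
step 9: <C=(λv. 6), E={q↦0}, S={0↦6}, K=[arg :: addR :: subL(0) :: subL(-4)]>
step 10: <C=q, E={q↦0}, S={0↦6}, K=[fun :: addR :: subL(0) :: subL(-4)]>
step 11: <C=6, E={v↦1, q↦0}, S={0↦6, 1↦6}, K=[addR :: subL(0) :: subL(-4)]>
step 12: <C=(0 * 2), E=∅, S={0↦6, 1↦6}, K=[addL(6) :: subL(0) :: subL(-4)]>
step 13: <C=0, E=∅, S={0↦6, 1↦6}, K=[mulR :: addL(6) :: subL(0) :: subL(-4)]>
step 14: <C=2, E=∅, S={0↦6, 1↦6}, K=[mulL(0) :: addL(6) :: subL(0) :: subL(-4)]>
→ final value 2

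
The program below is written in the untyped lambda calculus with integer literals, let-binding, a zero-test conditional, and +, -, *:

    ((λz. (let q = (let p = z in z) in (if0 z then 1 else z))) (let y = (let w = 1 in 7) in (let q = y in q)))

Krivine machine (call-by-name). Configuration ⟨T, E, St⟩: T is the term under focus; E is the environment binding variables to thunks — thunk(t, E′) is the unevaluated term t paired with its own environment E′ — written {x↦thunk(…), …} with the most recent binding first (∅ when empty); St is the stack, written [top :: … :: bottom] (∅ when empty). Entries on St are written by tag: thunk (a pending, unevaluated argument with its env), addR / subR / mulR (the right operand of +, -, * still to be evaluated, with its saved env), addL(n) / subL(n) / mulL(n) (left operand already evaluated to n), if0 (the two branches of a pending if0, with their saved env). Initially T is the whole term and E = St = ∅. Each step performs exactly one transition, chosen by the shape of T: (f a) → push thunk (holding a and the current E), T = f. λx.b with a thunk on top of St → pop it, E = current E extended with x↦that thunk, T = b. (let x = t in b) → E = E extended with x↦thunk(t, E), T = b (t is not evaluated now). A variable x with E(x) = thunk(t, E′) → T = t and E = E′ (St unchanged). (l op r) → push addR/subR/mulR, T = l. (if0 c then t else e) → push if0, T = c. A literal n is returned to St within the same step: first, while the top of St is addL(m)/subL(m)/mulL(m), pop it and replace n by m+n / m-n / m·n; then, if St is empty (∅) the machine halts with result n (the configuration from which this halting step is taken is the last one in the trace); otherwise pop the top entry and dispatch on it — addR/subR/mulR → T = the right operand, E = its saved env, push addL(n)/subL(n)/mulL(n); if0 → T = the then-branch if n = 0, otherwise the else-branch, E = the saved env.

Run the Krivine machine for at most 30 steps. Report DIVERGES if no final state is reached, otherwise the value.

t=0: [T=((λz. (let q = (let p = z in z) in (if0 z then 1 else z))) (let y = (let w = 1 in 7) in (let q = y in q))) | E=∅ | St=∅]
t=1: [T=(λz. (let q = (let p = z in z) in (if0 z then 1 else z))) | E=∅ | St=[thunk]]
t=2: [T=(let q = (let p = z in z) in (if0 z then 1 else z)) | E={z↦thunk((let y = (let w = 1 in 7) in (let q = y in q)), ∅)} | St=∅]
t=3: [T=(if0 z then 1 else z) | E={q↦thunk((let p = z in z), {z↦thunk((let y = (let w = 1 in 7) in (let q = y in q)), ∅)}), z↦thunk((let y = (let w = 1 in 7) in (let q = y in q)), ∅)} | St=∅]
t=4: [T=z | E={q↦thunk((let p = z in z), {z↦thunk((let y = (let w = 1 in 7) in (let q = y in q)), ∅)}), z↦thunk((let y = (let w = 1 in 7) in (let q = y in q)), ∅)} | St=[if0]]
t=5: [T=(let y = (let w = 1 in 7) in (let q = y in q)) | E=∅ | St=[if0]]
t=6: [T=(let q = y in q) | E={y↦thunk((let w = 1 in 7), ∅)} | St=[if0]]
t=7: [T=q | E={q↦thunk(y, {y↦thunk((let w = 1 in 7), ∅)}), y↦thunk((let w = 1 in 7), ∅)} | St=[if0]]
t=8: [T=y | E={y↦thunk((let w = 1 in 7), ∅)} | St=[if0]]
t=9: [T=(let w = 1 in 7) | E=∅ | St=[if0]]
t=10: [T=7 | E={w↦thunk(1, ∅)} | St=[if0]]
t=11: [T=z | E={q↦thunk((let p = z in z), {z↦thunk((let y = (let w = 1 in 7) in (let q = y in q)), ∅)}), z↦thunk((let y = (let w = 1 in 7) in (let q = y in q)), ∅)} | St=∅]
t=12: [T=(let y = (let w = 1 in 7) in (let q = y in q)) | E=∅ | St=∅]
t=13: [T=(let q = y in q) | E={y↦thunk((let w = 1 in 7), ∅)} | St=∅]
t=14: [T=q | E={q↦thunk(y, {y↦thunk((let w = 1 in 7), ∅)}), y↦thunk((let w = 1 in 7), ∅)} | St=∅]
t=15: [T=y | E={y↦thunk((let w = 1 in 7), ∅)} | St=∅]
t=16: [T=(let w = 1 in 7) | E=∅ | St=∅]
t=17: [T=7 | E={w↦thunk(1, ∅)} | St=∅]
→ final value 7

Answer: 7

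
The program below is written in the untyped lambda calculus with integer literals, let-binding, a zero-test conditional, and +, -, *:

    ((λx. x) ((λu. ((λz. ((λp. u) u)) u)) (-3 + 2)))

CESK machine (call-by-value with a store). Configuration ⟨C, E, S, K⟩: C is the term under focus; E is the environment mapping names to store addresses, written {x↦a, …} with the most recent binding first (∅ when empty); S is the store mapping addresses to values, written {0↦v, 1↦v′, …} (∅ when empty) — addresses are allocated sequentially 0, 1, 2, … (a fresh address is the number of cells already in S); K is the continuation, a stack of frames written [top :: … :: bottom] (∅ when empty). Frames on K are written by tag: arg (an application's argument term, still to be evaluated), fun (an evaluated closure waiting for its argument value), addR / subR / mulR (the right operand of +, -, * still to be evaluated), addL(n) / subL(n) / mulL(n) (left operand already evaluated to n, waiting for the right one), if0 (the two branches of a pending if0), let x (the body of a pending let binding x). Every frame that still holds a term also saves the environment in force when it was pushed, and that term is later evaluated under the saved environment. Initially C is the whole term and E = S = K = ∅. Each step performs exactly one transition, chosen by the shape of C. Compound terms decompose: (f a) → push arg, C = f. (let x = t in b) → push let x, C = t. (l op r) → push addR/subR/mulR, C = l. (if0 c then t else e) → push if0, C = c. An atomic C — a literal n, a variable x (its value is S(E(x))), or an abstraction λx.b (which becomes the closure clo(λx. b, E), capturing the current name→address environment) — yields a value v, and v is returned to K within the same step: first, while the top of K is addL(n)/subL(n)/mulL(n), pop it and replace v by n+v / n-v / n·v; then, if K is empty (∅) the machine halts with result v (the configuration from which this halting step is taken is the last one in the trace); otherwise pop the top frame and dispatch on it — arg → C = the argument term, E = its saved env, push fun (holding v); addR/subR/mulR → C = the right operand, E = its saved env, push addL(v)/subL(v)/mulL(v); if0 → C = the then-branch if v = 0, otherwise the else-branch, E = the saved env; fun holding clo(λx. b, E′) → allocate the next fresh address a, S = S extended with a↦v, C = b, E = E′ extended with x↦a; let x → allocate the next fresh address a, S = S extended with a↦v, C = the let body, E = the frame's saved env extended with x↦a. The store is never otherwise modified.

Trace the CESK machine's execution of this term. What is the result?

0. ⟨C=((λx. x) ((λu. ((λz. ((λp. u) u)) u)) (-3 + 2))); E=∅; S=∅; K=∅⟩
1. ⟨C=(λx. x); E=∅; S=∅; K=[arg]⟩
2. ⟨C=((λu. ((λz. ((λp. u) u)) u)) (-3 + 2)); E=∅; S=∅; K=[fun]⟩
3. ⟨C=(λu. ((λz. ((λp. u) u)) u)); E=∅; S=∅; K=[arg :: fun]⟩
4. ⟨C=(-3 + 2); E=∅; S=∅; K=[fun :: fun]⟩
5. ⟨C=-3; E=∅; S=∅; K=[addR :: fun :: fun]⟩
6. ⟨C=2; E=∅; S=∅; K=[addL(-3) :: fun :: fun]⟩
7. ⟨C=((λz. ((λp. u) u)) u); E={u↦0}; S={0↦-1}; K=[fun]⟩
8. ⟨C=(λz. ((λp. u) u)); E={u↦0}; S={0↦-1}; K=[arg :: fun]⟩
9. ⟨C=u; E={u↦0}; S={0↦-1}; K=[fun :: fun]⟩
10. ⟨C=((λp. u) u); E={z↦1, u↦0}; S={0↦-1, 1↦-1}; K=[fun]⟩
11. ⟨C=(λp. u); E={z↦1, u↦0}; S={0↦-1, 1↦-1}; K=[arg :: fun]⟩
12. ⟨C=u; E={z↦1, u↦0}; S={0↦-1, 1↦-1}; K=[fun :: fun]⟩
13. ⟨C=u; E={p↦2, z↦1, u↦0}; S={0↦-1, 1↦-1, 2↦-1}; K=[fun]⟩
14. ⟨C=x; E={x↦3}; S={0↦-1, 1↦-1, 2↦-1, 3↦-1}; K=∅⟩
→ final value -1

Answer: -1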